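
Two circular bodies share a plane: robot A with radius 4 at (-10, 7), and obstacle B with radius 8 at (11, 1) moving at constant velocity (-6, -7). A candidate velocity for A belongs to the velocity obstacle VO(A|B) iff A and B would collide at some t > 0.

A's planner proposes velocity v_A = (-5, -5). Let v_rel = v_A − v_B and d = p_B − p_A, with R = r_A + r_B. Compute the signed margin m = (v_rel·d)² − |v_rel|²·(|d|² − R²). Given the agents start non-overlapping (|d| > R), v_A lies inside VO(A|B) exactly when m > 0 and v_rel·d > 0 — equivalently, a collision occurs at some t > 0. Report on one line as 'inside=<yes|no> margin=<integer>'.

d = (21, -6),  |d|² = 477;  R = 4+8 = 12,  c = 477−12² = 333
v_rel = (1, 2),  |v_rel|² = 5;  v_rel·d = (1)·(21) + (2)·(-6) = 9
5·t² − 18·t + 333 = 0  ⇒  m = 9² − 5·333 = -1584
m = -1584 < 0,  v_rel·d = 9 > 0  ⇒  outside

inside=no margin=-1584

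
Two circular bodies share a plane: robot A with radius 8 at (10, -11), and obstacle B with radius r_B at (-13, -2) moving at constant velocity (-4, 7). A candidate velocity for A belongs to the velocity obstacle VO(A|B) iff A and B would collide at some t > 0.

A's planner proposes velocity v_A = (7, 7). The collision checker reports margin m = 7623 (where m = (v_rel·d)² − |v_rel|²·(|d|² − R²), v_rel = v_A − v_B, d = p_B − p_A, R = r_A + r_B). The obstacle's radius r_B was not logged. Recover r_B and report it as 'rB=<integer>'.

m = 7623
d = (-23, 9);  v_rel = (11, 0),  |v_rel|² = 121
v_rel×d = (11)·(9) − (0)·(-23) = 99
since m = R²·121 − 99²:  R² = (9801 + 7623) / 121 = 144
R = √144 = 12  ⇒  r_B = 12 − 8 = 4

rB=4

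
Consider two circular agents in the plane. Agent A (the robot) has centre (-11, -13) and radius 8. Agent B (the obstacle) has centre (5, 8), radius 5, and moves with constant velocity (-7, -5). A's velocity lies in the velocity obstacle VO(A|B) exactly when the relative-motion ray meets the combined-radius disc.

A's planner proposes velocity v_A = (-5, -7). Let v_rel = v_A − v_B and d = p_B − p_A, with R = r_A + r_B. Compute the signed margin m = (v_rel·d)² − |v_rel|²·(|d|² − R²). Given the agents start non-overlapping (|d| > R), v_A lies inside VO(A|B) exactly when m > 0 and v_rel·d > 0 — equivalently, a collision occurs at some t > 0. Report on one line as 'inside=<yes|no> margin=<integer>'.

d = (16, 21),  |d|² = 697;  R = 8+5 = 13,  c = 697−13² = 528
v_rel = (2, -2),  |v_rel|² = 8;  v_rel·d = (2)·(16) + (-2)·(21) = -10
8·t² + 20·t + 528 = 0  ⇒  m = (-10)² − 8·528 = -4124
m = -4124 < 0,  v_rel·d = -10 < 0  ⇒  outside

inside=no margin=-4124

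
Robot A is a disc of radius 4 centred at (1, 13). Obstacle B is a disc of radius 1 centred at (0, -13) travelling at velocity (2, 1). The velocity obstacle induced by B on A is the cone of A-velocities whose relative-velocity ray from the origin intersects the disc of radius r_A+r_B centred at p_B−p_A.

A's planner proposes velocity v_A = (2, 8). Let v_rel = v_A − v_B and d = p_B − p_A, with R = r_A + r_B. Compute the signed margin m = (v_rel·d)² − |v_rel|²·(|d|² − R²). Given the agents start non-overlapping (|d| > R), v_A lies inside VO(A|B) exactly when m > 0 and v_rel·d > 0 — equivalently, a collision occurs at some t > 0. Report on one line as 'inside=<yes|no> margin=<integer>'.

d = (-1, -26),  |d|² = 677;  R = 4+1 = 5,  c = 677−5² = 652
v_rel = (0, 7),  |v_rel|² = 49;  v_rel·d = (0)·(-1) + (7)·(-26) = -182
49·t² + 364·t + 652 = 0  ⇒  m = (-182)² − 49·652 = 1176
m = 1176 > 0,  v_rel·d = -182 < 0  ⇒  outside

inside=no margin=1176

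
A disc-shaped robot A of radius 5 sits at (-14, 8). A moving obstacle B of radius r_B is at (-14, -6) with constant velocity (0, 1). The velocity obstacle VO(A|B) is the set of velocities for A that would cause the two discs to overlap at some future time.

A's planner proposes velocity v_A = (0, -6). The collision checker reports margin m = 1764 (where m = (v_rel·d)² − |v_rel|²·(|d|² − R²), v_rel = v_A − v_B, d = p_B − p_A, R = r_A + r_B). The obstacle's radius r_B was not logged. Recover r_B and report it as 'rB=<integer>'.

m = 1764
d = (0, -14);  v_rel = (0, -7),  |v_rel|² = 49
v_rel×d = (0)·(-14) − (-7)·(0) = 0
since m = R²·49 − 0²:  R² = (0 + 1764) / 49 = 36
R = √36 = 6  ⇒  r_B = 6 − 5 = 1

rB=1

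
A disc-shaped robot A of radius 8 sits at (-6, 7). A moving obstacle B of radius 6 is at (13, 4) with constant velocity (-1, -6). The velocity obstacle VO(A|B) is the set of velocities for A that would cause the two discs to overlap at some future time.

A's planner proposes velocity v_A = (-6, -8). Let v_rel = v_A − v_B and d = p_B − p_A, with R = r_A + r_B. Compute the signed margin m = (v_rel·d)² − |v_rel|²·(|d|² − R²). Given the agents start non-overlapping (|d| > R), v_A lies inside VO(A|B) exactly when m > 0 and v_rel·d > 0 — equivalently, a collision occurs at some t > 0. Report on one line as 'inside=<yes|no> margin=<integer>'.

d = (19, -3),  |d|² = 370;  R = 8+6 = 14,  c = 370−14² = 174
v_rel = (-5, -2),  |v_rel|² = 29;  v_rel·d = (-5)·(19) + (-2)·(-3) = -89
29·t² + 178·t + 174 = 0  ⇒  m = (-89)² − 29·174 = 2875
m = 2875 > 0,  v_rel·d = -89 < 0  ⇒  outside

inside=no margin=2875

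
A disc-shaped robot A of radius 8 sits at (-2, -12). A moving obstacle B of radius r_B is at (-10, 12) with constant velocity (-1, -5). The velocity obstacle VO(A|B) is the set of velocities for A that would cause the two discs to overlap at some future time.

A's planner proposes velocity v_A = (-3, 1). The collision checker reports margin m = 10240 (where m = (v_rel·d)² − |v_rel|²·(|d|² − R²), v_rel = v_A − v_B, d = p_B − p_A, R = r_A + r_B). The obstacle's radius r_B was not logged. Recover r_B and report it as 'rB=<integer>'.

m = 10240
d = (-8, 24);  v_rel = (-2, 6),  |v_rel|² = 40
v_rel×d = (-2)·(24) − (6)·(-8) = 0
since m = R²·40 − 0²:  R² = (0 + 10240) / 40 = 256
R = √256 = 16  ⇒  r_B = 16 − 8 = 8

rB=8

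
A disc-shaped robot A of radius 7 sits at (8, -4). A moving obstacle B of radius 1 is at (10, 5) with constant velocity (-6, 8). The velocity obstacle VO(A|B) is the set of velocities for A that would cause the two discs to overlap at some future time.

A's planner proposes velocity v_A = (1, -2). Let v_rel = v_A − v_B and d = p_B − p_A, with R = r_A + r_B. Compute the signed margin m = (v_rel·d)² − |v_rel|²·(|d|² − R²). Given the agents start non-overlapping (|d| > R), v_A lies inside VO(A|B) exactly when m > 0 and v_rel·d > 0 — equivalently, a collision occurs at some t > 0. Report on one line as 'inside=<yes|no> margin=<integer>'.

d = (2, 9),  |d|² = 85;  R = 7+1 = 8,  c = 85−8² = 21
v_rel = (7, -10),  |v_rel|² = 149;  v_rel·d = (7)·(2) + (-10)·(9) = -76
149·t² + 152·t + 21 = 0  ⇒  m = (-76)² − 149·21 = 2647
m = 2647 > 0,  v_rel·d = -76 < 0  ⇒  outside

inside=no margin=2647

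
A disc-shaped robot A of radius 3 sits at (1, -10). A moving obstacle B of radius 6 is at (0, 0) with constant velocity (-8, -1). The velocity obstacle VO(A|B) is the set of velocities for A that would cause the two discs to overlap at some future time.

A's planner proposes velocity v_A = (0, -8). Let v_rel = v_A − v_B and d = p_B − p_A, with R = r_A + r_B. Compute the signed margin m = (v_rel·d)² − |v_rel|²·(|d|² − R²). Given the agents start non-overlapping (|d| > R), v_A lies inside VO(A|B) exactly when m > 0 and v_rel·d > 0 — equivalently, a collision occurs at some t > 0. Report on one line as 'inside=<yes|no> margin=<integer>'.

d = (-1, 10),  |d|² = 101;  R = 3+6 = 9,  c = 101−9² = 20
v_rel = (8, -7),  |v_rel|² = 113;  v_rel·d = (8)·(-1) + (-7)·(10) = -78
113·t² + 156·t + 20 = 0  ⇒  m = (-78)² − 113·20 = 3824
m = 3824 > 0,  v_rel·d = -78 < 0  ⇒  outside

inside=no margin=3824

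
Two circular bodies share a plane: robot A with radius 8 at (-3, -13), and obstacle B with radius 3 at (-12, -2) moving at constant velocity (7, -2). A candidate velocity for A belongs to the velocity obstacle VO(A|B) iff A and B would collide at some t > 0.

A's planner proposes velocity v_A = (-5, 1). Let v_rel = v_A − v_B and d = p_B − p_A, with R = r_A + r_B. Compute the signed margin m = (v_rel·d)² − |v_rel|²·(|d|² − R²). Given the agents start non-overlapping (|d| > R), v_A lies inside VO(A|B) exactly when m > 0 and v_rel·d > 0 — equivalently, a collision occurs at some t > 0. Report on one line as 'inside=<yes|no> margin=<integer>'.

d = (-9, 11),  |d|² = 202;  R = 8+3 = 11,  c = 202−11² = 81
v_rel = (-12, 3),  |v_rel|² = 153;  v_rel·d = (-12)·(-9) + (3)·(11) = 141
153·t² − 282·t + 81 = 0  ⇒  m = 141² − 153·81 = 7488
m = 7488 > 0,  v_rel·d = 141 > 0  ⇒  inside

inside=yes margin=7488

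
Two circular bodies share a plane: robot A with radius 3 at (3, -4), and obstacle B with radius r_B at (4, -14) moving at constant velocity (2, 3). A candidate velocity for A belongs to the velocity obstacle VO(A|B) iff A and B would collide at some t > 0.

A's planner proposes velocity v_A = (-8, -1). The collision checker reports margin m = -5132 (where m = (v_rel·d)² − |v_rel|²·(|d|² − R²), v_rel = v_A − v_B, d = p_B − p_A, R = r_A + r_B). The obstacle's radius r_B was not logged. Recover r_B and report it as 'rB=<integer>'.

m = -5132
d = (1, -10);  v_rel = (-10, -4),  |v_rel|² = 116
v_rel×d = (-10)·(-10) − (-4)·(1) = 104
since m = R²·116 − 104²:  R² = (10816 + -5132) / 116 = 49
R = √49 = 7  ⇒  r_B = 7 − 3 = 4

rB=4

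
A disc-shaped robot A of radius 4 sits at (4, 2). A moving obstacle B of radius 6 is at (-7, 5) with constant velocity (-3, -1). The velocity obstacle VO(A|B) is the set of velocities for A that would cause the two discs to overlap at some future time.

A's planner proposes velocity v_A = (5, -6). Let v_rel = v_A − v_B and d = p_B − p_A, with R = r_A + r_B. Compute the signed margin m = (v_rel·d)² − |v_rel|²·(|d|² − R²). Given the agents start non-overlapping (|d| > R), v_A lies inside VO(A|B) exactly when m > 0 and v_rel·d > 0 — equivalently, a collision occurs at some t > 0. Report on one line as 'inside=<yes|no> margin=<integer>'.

d = (-11, 3),  |d|² = 130;  R = 4+6 = 10,  c = 130−10² = 30
v_rel = (8, -5),  |v_rel|² = 89;  v_rel·d = (8)·(-11) + (-5)·(3) = -103
89·t² + 206·t + 30 = 0  ⇒  m = (-103)² − 89·30 = 7939
m = 7939 > 0,  v_rel·d = -103 < 0  ⇒  outside

inside=no margin=7939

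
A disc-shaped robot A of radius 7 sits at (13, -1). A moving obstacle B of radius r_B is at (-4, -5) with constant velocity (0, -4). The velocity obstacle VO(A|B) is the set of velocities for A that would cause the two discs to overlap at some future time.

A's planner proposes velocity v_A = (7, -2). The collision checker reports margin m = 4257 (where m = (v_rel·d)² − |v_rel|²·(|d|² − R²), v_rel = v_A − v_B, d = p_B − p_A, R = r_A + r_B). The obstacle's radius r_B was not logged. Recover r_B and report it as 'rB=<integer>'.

m = 4257
d = (-17, -4);  v_rel = (7, 2),  |v_rel|² = 53
v_rel×d = (7)·(-4) − (2)·(-17) = 6
since m = R²·53 − 6²:  R² = (36 + 4257) / 53 = 81
R = √81 = 9  ⇒  r_B = 9 − 7 = 2

rB=2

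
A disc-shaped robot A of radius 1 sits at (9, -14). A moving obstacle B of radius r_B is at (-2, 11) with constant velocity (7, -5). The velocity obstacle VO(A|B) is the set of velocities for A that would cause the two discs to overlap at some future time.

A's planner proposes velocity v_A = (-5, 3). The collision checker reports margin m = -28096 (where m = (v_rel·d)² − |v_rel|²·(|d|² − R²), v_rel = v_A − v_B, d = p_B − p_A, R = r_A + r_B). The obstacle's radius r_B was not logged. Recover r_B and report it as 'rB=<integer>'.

m = -28096
d = (-11, 25);  v_rel = (-12, 8),  |v_rel|² = 208
v_rel×d = (-12)·(25) − (8)·(-11) = -212
since m = R²·208 − (-212)²:  R² = (44944 + -28096) / 208 = 81
R = √81 = 9  ⇒  r_B = 9 − 1 = 8

rB=8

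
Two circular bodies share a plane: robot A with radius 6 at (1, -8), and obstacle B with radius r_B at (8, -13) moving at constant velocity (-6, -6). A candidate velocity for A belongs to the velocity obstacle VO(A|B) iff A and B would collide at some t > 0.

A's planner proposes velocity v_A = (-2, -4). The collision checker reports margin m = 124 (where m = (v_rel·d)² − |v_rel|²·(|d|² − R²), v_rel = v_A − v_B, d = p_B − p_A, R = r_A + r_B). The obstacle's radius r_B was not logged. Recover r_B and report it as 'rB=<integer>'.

m = 124
d = (7, -5);  v_rel = (4, 2),  |v_rel|² = 20
v_rel×d = (4)·(-5) − (2)·(7) = -34
since m = R²·20 − (-34)²:  R² = (1156 + 124) / 20 = 64
R = √64 = 8  ⇒  r_B = 8 − 6 = 2

rB=2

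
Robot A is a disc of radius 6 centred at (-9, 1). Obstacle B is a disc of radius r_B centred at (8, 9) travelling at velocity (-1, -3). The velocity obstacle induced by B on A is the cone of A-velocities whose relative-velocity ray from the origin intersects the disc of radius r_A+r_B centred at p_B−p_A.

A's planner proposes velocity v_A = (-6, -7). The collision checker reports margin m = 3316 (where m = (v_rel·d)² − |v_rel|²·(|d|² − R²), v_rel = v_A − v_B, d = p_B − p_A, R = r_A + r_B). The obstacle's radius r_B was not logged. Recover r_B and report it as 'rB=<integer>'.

m = 3316
d = (17, 8);  v_rel = (-5, -4),  |v_rel|² = 41
v_rel×d = (-5)·(8) − (-4)·(17) = 28
since m = R²·41 − 28²:  R² = (784 + 3316) / 41 = 100
R = √100 = 10  ⇒  r_B = 10 − 6 = 4

rB=4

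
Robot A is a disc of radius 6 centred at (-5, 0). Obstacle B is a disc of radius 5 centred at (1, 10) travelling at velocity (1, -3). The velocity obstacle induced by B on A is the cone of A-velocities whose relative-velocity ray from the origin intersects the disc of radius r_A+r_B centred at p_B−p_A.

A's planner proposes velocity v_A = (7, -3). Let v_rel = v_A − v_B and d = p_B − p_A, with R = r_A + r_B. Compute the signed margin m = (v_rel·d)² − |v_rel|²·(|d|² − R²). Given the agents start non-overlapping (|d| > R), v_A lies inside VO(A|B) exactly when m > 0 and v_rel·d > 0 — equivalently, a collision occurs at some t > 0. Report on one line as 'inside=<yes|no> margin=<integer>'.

d = (6, 10),  |d|² = 136;  R = 6+5 = 11,  c = 136−11² = 15
v_rel = (6, 0),  |v_rel|² = 36;  v_rel·d = (6)·(6) + (0)·(10) = 36
36·t² − 72·t + 15 = 0  ⇒  m = 36² − 36·15 = 756
m = 756 > 0,  v_rel·d = 36 > 0  ⇒  inside

inside=yes margin=756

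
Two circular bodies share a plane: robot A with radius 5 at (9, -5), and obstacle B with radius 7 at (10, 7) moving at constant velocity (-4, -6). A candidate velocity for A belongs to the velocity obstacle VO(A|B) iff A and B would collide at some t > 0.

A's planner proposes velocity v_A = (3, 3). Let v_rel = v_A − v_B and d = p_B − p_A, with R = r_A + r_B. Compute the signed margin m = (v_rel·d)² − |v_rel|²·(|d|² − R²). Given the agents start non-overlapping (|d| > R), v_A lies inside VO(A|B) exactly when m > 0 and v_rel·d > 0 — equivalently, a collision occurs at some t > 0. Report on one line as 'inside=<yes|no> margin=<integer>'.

d = (1, 12),  |d|² = 145;  R = 5+7 = 12,  c = 145−12² = 1
v_rel = (7, 9),  |v_rel|² = 130;  v_rel·d = (7)·(1) + (9)·(12) = 115
130·t² − 230·t + 1 = 0  ⇒  m = 115² − 130·1 = 13095
m = 13095 > 0,  v_rel·d = 115 > 0  ⇒  inside

inside=yes margin=13095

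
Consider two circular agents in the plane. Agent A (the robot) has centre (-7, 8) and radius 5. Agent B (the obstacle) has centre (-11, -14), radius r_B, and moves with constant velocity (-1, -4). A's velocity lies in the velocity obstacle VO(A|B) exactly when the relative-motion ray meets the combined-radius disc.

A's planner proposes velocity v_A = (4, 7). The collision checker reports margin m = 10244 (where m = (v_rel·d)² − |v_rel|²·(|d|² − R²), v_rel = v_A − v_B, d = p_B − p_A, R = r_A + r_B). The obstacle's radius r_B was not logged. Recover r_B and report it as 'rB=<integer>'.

m = 10244
d = (-4, -22);  v_rel = (5, 11),  |v_rel|² = 146
v_rel×d = (5)·(-22) − (11)·(-4) = -66
since m = R²·146 − (-66)²:  R² = (4356 + 10244) / 146 = 100
R = √100 = 10  ⇒  r_B = 10 − 5 = 5

rB=5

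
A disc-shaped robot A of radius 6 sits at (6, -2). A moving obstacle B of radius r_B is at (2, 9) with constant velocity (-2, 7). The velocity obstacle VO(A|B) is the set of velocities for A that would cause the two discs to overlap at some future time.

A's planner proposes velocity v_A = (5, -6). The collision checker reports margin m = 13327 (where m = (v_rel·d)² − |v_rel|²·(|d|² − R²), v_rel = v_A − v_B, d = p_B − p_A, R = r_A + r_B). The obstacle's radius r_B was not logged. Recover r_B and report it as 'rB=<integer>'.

m = 13327
d = (-4, 11);  v_rel = (7, -13),  |v_rel|² = 218
v_rel×d = (7)·(11) − (-13)·(-4) = 25
since m = R²·218 − 25²:  R² = (625 + 13327) / 218 = 64
R = √64 = 8  ⇒  r_B = 8 − 6 = 2

rB=2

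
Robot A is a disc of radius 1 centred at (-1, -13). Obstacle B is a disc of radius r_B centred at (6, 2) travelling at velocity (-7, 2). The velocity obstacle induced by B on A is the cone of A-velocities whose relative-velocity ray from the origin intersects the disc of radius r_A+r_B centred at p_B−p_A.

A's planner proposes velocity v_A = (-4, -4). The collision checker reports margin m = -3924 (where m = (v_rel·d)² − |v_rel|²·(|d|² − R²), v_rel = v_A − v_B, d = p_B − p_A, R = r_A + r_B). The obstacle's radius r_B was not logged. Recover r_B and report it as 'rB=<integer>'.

m = -3924
d = (7, 15);  v_rel = (3, -6),  |v_rel|² = 45
v_rel×d = (3)·(15) − (-6)·(7) = 87
since m = R²·45 − 87²:  R² = (7569 + -3924) / 45 = 81
R = √81 = 9  ⇒  r_B = 9 − 1 = 8

rB=8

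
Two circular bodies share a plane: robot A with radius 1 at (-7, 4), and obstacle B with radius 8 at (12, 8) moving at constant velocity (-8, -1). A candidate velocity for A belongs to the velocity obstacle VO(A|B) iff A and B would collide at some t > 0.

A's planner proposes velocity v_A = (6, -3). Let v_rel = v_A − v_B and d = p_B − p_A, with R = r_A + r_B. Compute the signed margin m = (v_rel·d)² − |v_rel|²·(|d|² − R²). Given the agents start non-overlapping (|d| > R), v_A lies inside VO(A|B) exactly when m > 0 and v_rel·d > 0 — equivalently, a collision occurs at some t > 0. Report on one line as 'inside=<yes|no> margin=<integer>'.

d = (19, 4),  |d|² = 377;  R = 1+8 = 9,  c = 377−9² = 296
v_rel = (14, -2),  |v_rel|² = 200;  v_rel·d = (14)·(19) + (-2)·(4) = 258
200·t² − 516·t + 296 = 0  ⇒  m = 258² − 200·296 = 7364
m = 7364 > 0,  v_rel·d = 258 > 0  ⇒  inside

inside=yes margin=7364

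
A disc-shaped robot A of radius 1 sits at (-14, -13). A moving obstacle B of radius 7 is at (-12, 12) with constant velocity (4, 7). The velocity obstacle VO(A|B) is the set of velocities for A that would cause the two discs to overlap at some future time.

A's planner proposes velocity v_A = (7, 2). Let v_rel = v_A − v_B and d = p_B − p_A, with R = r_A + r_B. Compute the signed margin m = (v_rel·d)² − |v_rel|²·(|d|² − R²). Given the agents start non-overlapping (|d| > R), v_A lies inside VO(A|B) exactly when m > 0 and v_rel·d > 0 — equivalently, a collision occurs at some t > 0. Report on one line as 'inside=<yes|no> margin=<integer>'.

d = (2, 25),  |d|² = 629;  R = 1+7 = 8,  c = 629−8² = 565
v_rel = (3, -5),  |v_rel|² = 34;  v_rel·d = (3)·(2) + (-5)·(25) = -119
34·t² + 238·t + 565 = 0  ⇒  m = (-119)² − 34·565 = -5049
m = -5049 < 0,  v_rel·d = -119 < 0  ⇒  outside

inside=no margin=-5049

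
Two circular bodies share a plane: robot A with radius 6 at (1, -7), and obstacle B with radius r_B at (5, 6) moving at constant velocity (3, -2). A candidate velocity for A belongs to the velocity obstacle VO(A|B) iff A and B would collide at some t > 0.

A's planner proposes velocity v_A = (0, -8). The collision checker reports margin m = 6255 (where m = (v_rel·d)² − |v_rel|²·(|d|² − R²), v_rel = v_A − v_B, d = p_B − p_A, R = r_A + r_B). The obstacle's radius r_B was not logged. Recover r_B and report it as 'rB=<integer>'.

m = 6255
d = (4, 13);  v_rel = (-3, -6),  |v_rel|² = 45
v_rel×d = (-3)·(13) − (-6)·(4) = -15
since m = R²·45 − (-15)²:  R² = (225 + 6255) / 45 = 144
R = √144 = 12  ⇒  r_B = 12 − 6 = 6

rB=6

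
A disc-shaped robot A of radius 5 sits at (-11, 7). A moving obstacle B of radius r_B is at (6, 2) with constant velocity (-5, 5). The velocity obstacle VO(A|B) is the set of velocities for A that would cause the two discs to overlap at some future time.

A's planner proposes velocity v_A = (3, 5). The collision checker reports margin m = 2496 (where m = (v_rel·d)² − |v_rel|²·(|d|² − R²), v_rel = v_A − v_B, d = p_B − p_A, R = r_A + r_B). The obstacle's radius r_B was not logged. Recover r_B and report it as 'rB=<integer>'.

m = 2496
d = (17, -5);  v_rel = (8, 0),  |v_rel|² = 64
v_rel×d = (8)·(-5) − (0)·(17) = -40
since m = R²·64 − (-40)²:  R² = (1600 + 2496) / 64 = 64
R = √64 = 8  ⇒  r_B = 8 − 5 = 3

rB=3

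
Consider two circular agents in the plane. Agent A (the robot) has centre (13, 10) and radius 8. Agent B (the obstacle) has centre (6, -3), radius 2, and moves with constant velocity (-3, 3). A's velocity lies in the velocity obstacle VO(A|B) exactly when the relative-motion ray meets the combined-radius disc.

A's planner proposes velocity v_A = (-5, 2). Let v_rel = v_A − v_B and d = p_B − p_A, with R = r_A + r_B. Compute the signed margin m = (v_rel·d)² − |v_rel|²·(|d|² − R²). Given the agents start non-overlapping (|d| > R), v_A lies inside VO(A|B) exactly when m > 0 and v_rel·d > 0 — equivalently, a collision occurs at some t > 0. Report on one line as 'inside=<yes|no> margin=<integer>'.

d = (-7, -13),  |d|² = 218;  R = 8+2 = 10,  c = 218−10² = 118
v_rel = (-2, -1),  |v_rel|² = 5;  v_rel·d = (-2)·(-7) + (-1)·(-13) = 27
5·t² − 54·t + 118 = 0  ⇒  m = 27² − 5·118 = 139
m = 139 > 0,  v_rel·d = 27 > 0  ⇒  inside

inside=yes margin=139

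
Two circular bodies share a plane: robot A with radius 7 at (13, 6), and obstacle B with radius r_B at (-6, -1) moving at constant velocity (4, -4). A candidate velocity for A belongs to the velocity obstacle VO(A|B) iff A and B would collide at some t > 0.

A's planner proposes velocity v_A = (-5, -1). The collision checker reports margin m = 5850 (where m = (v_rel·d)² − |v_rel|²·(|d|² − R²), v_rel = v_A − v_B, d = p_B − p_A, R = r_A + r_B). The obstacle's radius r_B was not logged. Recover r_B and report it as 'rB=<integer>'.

m = 5850
d = (-19, -7);  v_rel = (-9, 3),  |v_rel|² = 90
v_rel×d = (-9)·(-7) − (3)·(-19) = 120
since m = R²·90 − 120²:  R² = (14400 + 5850) / 90 = 225
R = √225 = 15  ⇒  r_B = 15 − 7 = 8

rB=8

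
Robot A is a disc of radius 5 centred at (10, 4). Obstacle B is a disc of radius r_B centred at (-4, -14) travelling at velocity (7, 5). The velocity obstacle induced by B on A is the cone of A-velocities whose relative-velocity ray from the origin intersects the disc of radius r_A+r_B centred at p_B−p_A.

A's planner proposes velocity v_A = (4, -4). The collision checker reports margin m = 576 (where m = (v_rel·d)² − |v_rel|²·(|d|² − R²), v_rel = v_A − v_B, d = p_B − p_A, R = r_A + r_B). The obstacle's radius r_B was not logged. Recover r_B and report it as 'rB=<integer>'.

m = 576
d = (-14, -18);  v_rel = (-3, -9),  |v_rel|² = 90
v_rel×d = (-3)·(-18) − (-9)·(-14) = -72
since m = R²·90 − (-72)²:  R² = (5184 + 576) / 90 = 64
R = √64 = 8  ⇒  r_B = 8 − 5 = 3

rB=3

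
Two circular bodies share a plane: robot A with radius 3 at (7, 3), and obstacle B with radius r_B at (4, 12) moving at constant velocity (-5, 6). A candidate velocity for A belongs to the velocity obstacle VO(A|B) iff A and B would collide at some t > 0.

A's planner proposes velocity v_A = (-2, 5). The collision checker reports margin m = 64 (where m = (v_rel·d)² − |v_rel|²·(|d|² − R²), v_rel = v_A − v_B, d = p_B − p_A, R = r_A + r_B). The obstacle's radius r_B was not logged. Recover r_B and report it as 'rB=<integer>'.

m = 64
d = (-3, 9);  v_rel = (3, -1),  |v_rel|² = 10
v_rel×d = (3)·(9) − (-1)·(-3) = 24
since m = R²·10 − 24²:  R² = (576 + 64) / 10 = 64
R = √64 = 8  ⇒  r_B = 8 − 3 = 5

rB=5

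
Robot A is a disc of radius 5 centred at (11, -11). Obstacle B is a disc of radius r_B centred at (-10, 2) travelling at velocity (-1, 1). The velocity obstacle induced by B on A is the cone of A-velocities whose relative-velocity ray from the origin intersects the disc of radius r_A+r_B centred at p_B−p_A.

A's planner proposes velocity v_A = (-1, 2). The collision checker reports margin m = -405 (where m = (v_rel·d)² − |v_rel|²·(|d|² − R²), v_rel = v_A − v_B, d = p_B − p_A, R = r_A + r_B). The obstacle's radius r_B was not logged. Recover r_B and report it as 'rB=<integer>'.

m = -405
d = (-21, 13);  v_rel = (0, 1),  |v_rel|² = 1
v_rel×d = (0)·(13) − (1)·(-21) = 21
since m = R²·1 − 21²:  R² = (441 + -405) / 1 = 36
R = √36 = 6  ⇒  r_B = 6 − 5 = 1

rB=1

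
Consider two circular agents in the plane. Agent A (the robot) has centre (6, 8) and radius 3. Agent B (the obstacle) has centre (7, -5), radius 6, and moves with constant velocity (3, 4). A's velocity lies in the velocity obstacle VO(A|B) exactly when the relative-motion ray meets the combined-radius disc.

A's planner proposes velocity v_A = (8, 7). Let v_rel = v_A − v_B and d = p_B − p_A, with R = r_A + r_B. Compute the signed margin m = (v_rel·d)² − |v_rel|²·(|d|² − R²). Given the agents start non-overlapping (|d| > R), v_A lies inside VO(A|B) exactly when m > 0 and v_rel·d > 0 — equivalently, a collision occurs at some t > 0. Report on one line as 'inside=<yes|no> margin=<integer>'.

d = (1, -13),  |d|² = 170;  R = 3+6 = 9,  c = 170−9² = 89
v_rel = (5, 3),  |v_rel|² = 34;  v_rel·d = (5)·(1) + (3)·(-13) = -34
34·t² + 68·t + 89 = 0  ⇒  m = (-34)² − 34·89 = -1870
m = -1870 < 0,  v_rel·d = -34 < 0  ⇒  outside

inside=no margin=-1870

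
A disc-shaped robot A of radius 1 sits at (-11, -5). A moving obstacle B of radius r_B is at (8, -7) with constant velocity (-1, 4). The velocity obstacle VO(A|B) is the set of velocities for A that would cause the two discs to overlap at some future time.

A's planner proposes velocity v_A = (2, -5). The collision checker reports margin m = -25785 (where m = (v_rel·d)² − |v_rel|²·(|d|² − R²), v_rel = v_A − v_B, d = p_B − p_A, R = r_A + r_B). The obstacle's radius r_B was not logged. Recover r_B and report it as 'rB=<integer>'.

m = -25785
d = (19, -2);  v_rel = (3, -9),  |v_rel|² = 90
v_rel×d = (3)·(-2) − (-9)·(19) = 165
since m = R²·90 − 165²:  R² = (27225 + -25785) / 90 = 16
R = √16 = 4  ⇒  r_B = 4 − 1 = 3

rB=3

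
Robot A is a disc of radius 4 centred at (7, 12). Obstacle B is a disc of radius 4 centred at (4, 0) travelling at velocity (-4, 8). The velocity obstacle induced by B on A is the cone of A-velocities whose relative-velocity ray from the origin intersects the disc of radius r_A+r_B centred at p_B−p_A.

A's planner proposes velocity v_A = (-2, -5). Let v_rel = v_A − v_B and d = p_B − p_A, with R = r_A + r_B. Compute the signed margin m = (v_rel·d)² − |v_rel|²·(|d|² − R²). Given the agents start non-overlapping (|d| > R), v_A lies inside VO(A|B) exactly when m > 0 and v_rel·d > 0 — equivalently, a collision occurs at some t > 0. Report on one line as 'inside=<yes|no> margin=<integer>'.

d = (-3, -12),  |d|² = 153;  R = 4+4 = 8,  c = 153−8² = 89
v_rel = (2, -13),  |v_rel|² = 173;  v_rel·d = (2)·(-3) + (-13)·(-12) = 150
173·t² − 300·t + 89 = 0  ⇒  m = 150² − 173·89 = 7103
m = 7103 > 0,  v_rel·d = 150 > 0  ⇒  inside

inside=yes margin=7103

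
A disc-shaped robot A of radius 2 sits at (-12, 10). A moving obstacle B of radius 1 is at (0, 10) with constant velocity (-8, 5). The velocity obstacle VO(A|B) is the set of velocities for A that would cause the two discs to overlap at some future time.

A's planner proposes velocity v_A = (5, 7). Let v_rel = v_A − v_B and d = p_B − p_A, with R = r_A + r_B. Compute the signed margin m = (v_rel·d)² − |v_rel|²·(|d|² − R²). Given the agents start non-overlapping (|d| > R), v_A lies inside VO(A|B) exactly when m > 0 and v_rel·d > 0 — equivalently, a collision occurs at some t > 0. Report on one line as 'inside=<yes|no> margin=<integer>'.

d = (12, 0),  |d|² = 144;  R = 2+1 = 3,  c = 144−3² = 135
v_rel = (13, 2),  |v_rel|² = 173;  v_rel·d = (13)·(12) + (2)·(0) = 156
173·t² − 312·t + 135 = 0  ⇒  m = 156² − 173·135 = 981
m = 981 > 0,  v_rel·d = 156 > 0  ⇒  inside

inside=yes margin=981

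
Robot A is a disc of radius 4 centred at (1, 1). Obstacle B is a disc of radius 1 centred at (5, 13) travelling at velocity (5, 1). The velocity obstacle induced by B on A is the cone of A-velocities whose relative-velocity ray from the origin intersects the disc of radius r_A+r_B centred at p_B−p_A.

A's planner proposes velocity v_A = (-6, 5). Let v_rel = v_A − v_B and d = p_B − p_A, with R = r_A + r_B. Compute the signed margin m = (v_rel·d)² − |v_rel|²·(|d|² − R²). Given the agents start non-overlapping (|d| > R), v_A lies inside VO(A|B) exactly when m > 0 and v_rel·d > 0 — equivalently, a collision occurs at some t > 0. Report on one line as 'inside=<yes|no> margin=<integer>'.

d = (4, 12),  |d|² = 160;  R = 4+1 = 5,  c = 160−5² = 135
v_rel = (-11, 4),  |v_rel|² = 137;  v_rel·d = (-11)·(4) + (4)·(12) = 4
137·t² − 8·t + 135 = 0  ⇒  m = 4² − 137·135 = -18479
m = -18479 < 0,  v_rel·d = 4 > 0  ⇒  outside

inside=no margin=-18479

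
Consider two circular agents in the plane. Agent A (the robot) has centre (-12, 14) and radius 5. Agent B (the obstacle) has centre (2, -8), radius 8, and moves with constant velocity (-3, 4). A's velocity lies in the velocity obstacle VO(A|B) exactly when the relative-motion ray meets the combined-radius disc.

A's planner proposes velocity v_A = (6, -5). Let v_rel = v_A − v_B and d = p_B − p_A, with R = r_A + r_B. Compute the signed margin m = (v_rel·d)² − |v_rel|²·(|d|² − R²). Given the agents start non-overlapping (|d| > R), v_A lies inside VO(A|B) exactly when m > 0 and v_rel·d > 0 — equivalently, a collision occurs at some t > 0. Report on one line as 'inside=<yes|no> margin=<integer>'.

d = (14, -22),  |d|² = 680;  R = 5+8 = 13,  c = 680−13² = 511
v_rel = (9, -9),  |v_rel|² = 162;  v_rel·d = (9)·(14) + (-9)·(-22) = 324
162·t² − 648·t + 511 = 0  ⇒  m = 324² − 162·511 = 22194
m = 22194 > 0,  v_rel·d = 324 > 0  ⇒  inside

inside=yes margin=22194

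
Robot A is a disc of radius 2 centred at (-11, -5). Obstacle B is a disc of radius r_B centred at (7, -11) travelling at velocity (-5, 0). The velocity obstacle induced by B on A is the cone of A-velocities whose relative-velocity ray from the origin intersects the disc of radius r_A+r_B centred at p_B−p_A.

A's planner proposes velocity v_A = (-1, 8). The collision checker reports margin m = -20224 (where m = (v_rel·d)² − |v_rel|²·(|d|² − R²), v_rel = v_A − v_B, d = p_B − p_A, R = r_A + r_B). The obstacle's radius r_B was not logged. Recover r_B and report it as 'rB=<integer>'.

m = -20224
d = (18, -6);  v_rel = (4, 8),  |v_rel|² = 80
v_rel×d = (4)·(-6) − (8)·(18) = -168
since m = R²·80 − (-168)²:  R² = (28224 + -20224) / 80 = 100
R = √100 = 10  ⇒  r_B = 10 − 2 = 8

rB=8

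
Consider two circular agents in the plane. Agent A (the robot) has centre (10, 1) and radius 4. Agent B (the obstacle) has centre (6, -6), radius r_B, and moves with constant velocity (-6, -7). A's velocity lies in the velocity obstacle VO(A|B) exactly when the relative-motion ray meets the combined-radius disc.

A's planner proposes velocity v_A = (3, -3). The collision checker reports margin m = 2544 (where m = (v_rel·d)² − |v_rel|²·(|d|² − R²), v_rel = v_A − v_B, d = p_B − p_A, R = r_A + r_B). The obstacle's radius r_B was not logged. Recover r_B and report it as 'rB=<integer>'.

m = 2544
d = (-4, -7);  v_rel = (9, 4),  |v_rel|² = 97
v_rel×d = (9)·(-7) − (4)·(-4) = -47
since m = R²·97 − (-47)²:  R² = (2209 + 2544) / 97 = 49
R = √49 = 7  ⇒  r_B = 7 − 4 = 3

rB=3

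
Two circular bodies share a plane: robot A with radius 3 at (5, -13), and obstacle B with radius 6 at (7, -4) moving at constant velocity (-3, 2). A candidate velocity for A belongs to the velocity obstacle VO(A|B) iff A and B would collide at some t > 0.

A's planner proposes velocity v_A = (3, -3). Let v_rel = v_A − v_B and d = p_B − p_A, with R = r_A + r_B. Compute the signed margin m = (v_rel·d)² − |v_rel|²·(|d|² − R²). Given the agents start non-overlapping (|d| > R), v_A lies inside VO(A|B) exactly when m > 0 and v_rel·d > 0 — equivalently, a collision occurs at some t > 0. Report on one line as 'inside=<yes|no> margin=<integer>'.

d = (2, 9),  |d|² = 85;  R = 3+6 = 9,  c = 85−9² = 4
v_rel = (6, -5),  |v_rel|² = 61;  v_rel·d = (6)·(2) + (-5)·(9) = -33
61·t² + 66·t + 4 = 0  ⇒  m = (-33)² − 61·4 = 845
m = 845 > 0,  v_rel·d = -33 < 0  ⇒  outside

inside=no margin=845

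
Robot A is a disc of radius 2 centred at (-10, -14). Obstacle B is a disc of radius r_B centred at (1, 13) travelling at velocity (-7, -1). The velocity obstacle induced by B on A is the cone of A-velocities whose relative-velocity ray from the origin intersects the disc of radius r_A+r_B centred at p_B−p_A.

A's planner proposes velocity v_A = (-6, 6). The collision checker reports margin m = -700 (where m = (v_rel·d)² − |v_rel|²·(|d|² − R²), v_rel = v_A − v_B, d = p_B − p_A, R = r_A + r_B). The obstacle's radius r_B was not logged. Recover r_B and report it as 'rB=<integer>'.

m = -700
d = (11, 27);  v_rel = (1, 7),  |v_rel|² = 50
v_rel×d = (1)·(27) − (7)·(11) = -50
since m = R²·50 − (-50)²:  R² = (2500 + -700) / 50 = 36
R = √36 = 6  ⇒  r_B = 6 − 2 = 4

rB=4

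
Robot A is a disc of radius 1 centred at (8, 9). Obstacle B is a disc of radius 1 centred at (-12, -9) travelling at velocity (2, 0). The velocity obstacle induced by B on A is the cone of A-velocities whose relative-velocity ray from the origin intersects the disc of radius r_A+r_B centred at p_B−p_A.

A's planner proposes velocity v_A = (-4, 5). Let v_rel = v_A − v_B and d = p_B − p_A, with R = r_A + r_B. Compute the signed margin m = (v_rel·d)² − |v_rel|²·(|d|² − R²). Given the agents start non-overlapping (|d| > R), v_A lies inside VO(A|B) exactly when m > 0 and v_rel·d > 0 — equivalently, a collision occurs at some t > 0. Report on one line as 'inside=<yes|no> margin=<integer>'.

d = (-20, -18),  |d|² = 724;  R = 1+1 = 2,  c = 724−2² = 720
v_rel = (-6, 5),  |v_rel|² = 61;  v_rel·d = (-6)·(-20) + (5)·(-18) = 30
61·t² − 60·t + 720 = 0  ⇒  m = 30² − 61·720 = -43020
m = -43020 < 0,  v_rel·d = 30 > 0  ⇒  outside

inside=no margin=-43020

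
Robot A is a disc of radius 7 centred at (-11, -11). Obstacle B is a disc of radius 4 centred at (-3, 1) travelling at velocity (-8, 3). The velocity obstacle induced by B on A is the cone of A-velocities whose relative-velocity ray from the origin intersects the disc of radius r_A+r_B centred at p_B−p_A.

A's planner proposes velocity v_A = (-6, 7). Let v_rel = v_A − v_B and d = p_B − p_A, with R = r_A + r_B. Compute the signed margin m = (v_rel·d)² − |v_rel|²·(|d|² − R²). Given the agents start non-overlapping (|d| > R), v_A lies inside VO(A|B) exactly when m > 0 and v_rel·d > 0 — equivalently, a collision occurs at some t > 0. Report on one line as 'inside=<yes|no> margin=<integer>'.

d = (8, 12),  |d|² = 208;  R = 7+4 = 11,  c = 208−11² = 87
v_rel = (2, 4),  |v_rel|² = 20;  v_rel·d = (2)·(8) + (4)·(12) = 64
20·t² − 128·t + 87 = 0  ⇒  m = 64² − 20·87 = 2356
m = 2356 > 0,  v_rel·d = 64 > 0  ⇒  inside

inside=yes margin=2356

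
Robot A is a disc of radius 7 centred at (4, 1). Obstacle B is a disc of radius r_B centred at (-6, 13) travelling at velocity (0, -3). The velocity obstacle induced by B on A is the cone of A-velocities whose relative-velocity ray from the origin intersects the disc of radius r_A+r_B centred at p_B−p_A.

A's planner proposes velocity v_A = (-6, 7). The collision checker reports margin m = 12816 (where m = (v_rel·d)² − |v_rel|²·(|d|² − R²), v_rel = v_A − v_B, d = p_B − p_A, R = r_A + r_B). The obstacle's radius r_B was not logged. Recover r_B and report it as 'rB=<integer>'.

m = 12816
d = (-10, 12);  v_rel = (-6, 10),  |v_rel|² = 136
v_rel×d = (-6)·(12) − (10)·(-10) = 28
since m = R²·136 − 28²:  R² = (784 + 12816) / 136 = 100
R = √100 = 10  ⇒  r_B = 10 − 7 = 3

rB=3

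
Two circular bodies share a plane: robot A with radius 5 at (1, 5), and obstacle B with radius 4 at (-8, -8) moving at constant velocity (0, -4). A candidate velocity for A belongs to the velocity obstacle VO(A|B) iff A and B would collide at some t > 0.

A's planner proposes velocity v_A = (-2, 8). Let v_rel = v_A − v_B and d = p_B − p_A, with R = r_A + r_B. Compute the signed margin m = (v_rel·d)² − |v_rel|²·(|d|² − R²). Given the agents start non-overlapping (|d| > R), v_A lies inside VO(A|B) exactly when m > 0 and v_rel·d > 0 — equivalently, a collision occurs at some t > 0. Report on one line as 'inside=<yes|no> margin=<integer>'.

d = (-9, -13),  |d|² = 250;  R = 5+4 = 9,  c = 250−9² = 169
v_rel = (-2, 12),  |v_rel|² = 148;  v_rel·d = (-2)·(-9) + (12)·(-13) = -138
148·t² + 276·t + 169 = 0  ⇒  m = (-138)² − 148·169 = -5968
m = -5968 < 0,  v_rel·d = -138 < 0  ⇒  outside

inside=no margin=-5968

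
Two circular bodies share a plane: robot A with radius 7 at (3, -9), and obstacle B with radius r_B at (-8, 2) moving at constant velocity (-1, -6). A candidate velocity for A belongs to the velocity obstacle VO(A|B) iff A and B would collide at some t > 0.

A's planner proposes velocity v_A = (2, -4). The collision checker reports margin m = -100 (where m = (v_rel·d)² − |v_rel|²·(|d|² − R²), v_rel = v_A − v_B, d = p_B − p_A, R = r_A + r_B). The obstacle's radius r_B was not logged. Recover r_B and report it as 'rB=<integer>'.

m = -100
d = (-11, 11);  v_rel = (3, 2),  |v_rel|² = 13
v_rel×d = (3)·(11) − (2)·(-11) = 55
since m = R²·13 − 55²:  R² = (3025 + -100) / 13 = 225
R = √225 = 15  ⇒  r_B = 15 − 7 = 8

rB=8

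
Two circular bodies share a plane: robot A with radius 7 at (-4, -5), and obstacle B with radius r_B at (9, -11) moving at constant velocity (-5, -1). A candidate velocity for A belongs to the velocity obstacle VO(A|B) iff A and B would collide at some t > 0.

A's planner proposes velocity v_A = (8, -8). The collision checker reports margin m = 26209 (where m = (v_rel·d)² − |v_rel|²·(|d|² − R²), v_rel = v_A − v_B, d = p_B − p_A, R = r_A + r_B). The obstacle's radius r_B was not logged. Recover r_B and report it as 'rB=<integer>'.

m = 26209
d = (13, -6);  v_rel = (13, -7),  |v_rel|² = 218
v_rel×d = (13)·(-6) − (-7)·(13) = 13
since m = R²·218 − 13²:  R² = (169 + 26209) / 218 = 121
R = √121 = 11  ⇒  r_B = 11 − 7 = 4

rB=4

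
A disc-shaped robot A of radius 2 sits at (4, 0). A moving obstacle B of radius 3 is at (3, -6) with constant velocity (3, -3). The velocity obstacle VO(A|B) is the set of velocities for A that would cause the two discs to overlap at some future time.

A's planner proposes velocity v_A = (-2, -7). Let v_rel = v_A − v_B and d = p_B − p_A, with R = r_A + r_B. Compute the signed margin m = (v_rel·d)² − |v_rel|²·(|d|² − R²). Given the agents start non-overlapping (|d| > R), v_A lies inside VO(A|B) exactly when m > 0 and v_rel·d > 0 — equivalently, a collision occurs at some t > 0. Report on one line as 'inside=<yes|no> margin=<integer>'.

d = (-1, -6),  |d|² = 37;  R = 2+3 = 5,  c = 37−5² = 12
v_rel = (-5, -4),  |v_rel|² = 41;  v_rel·d = (-5)·(-1) + (-4)·(-6) = 29
41·t² − 58·t + 12 = 0  ⇒  m = 29² − 41·12 = 349
m = 349 > 0,  v_rel·d = 29 > 0  ⇒  inside

inside=yes margin=349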